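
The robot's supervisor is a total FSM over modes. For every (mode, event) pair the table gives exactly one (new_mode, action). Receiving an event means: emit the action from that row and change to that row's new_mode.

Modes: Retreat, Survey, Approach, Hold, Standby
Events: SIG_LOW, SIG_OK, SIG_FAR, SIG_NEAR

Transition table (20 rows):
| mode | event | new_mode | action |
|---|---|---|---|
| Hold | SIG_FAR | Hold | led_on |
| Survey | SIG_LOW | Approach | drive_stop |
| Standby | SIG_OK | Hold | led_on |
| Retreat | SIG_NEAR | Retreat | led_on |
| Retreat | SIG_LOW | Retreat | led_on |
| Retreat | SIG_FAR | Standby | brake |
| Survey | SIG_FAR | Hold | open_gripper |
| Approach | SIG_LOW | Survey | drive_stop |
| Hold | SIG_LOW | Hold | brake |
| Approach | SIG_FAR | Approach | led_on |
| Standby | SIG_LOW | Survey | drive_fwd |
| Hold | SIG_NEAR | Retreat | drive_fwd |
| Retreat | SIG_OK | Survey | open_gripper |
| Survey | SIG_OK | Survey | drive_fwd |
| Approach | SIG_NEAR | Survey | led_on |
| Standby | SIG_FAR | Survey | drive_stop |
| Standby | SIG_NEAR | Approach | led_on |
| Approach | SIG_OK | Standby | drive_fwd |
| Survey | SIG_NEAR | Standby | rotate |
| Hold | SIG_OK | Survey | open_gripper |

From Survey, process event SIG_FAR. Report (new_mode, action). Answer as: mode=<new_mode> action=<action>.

current mode = Survey; filter table to that mode:
  (Survey, SIG_LOW) → (Approach, drive_stop)
  (Survey, SIG_FAR) → (Hold, open_gripper)  ← event matches
  (Survey, SIG_OK) → (Survey, drive_fwd)
  (Survey, SIG_NEAR) → (Standby, rotate)
event = SIG_FAR selects (Hold, open_gripper)

mode=Hold action=open_gripper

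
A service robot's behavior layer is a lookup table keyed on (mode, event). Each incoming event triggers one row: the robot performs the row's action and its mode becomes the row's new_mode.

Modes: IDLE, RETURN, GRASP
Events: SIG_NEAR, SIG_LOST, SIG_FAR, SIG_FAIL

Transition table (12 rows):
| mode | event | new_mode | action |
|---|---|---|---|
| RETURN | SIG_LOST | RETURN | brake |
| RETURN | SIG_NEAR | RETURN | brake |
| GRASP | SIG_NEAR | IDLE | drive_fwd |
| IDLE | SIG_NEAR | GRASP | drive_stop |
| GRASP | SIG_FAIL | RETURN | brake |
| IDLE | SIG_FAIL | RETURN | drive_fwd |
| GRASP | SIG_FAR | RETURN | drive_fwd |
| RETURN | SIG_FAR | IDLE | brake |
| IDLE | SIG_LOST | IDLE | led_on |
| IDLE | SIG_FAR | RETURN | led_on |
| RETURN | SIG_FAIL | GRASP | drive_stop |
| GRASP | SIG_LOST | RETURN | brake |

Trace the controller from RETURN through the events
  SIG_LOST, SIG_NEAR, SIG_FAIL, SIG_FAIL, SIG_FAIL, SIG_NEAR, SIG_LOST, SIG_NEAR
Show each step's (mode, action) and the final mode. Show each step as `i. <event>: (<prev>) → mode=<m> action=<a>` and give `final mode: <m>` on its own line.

final mode: GRASP

1. SIG_LOST: (RETURN) → mode=RETURN action=brake
2. SIG_NEAR: (RETURN) → mode=RETURN action=brake
3. SIG_FAIL: (RETURN) → mode=GRASP action=drive_stop
4. SIG_FAIL: (GRASP) → mode=RETURN action=brake
5. SIG_FAIL: (RETURN) → mode=GRASP action=drive_stop
6. SIG_NEAR: (GRASP) → mode=IDLE action=drive_fwd
7. SIG_LOST: (IDLE) → mode=IDLE action=led_on
8. SIG_NEAR: (IDLE) → mode=GRASP action=drive_stop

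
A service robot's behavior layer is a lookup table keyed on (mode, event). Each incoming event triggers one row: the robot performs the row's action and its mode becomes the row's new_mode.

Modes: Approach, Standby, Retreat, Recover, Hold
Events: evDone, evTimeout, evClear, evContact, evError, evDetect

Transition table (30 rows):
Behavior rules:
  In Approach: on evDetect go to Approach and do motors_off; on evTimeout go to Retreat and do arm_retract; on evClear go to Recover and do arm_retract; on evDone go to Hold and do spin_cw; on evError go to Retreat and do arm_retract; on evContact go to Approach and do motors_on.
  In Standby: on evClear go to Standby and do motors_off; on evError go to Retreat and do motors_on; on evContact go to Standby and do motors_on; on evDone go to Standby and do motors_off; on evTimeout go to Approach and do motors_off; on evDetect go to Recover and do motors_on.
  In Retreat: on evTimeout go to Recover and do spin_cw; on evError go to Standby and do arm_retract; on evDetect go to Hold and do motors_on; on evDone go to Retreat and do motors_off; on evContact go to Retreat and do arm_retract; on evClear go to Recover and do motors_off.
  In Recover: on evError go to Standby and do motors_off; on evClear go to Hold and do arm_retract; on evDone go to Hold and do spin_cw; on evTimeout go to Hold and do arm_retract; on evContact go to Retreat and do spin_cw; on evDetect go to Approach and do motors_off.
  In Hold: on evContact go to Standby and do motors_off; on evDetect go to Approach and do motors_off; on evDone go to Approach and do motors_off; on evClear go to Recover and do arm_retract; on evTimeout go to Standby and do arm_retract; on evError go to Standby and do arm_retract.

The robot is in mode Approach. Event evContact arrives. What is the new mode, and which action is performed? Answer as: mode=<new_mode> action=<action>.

mode=Approach action=motors_on

current mode = Approach; filter table to that mode:
  (Approach, evDetect) → (Approach, motors_off)
  (Approach, evTimeout) → (Retreat, arm_retract)
  (Approach, evClear) → (Recover, arm_retract)
  (Approach, evDone) → (Hold, spin_cw)
  (Approach, evError) → (Retreat, arm_retract)
  (Approach, evContact) → (Approach, motors_on)  ← event matches
event = evContact selects (Approach, motors_on)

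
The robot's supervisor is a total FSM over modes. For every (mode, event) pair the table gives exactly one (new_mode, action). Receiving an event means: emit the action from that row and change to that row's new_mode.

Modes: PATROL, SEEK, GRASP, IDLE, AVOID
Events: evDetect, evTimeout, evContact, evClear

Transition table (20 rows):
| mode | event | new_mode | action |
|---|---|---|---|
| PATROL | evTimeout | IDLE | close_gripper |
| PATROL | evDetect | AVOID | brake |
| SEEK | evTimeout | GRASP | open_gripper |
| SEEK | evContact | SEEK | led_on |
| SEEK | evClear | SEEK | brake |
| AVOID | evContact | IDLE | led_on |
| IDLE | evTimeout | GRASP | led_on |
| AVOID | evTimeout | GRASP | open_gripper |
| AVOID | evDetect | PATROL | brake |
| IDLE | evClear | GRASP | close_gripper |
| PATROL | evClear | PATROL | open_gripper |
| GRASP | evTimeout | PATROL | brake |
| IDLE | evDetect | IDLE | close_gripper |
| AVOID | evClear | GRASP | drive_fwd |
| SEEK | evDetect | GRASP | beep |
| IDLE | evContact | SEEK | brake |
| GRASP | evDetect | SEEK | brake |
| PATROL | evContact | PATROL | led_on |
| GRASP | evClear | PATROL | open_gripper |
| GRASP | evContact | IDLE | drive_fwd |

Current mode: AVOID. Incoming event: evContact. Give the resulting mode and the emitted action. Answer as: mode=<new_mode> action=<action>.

mode=IDLE action=led_on

current mode = AVOID; filter table to that mode:
  (AVOID, evContact) → (IDLE, led_on)  ← event matches
  (AVOID, evTimeout) → (GRASP, open_gripper)
  (AVOID, evDetect) → (PATROL, brake)
  (AVOID, evClear) → (GRASP, drive_fwd)
event = evContact selects (IDLE, led_on)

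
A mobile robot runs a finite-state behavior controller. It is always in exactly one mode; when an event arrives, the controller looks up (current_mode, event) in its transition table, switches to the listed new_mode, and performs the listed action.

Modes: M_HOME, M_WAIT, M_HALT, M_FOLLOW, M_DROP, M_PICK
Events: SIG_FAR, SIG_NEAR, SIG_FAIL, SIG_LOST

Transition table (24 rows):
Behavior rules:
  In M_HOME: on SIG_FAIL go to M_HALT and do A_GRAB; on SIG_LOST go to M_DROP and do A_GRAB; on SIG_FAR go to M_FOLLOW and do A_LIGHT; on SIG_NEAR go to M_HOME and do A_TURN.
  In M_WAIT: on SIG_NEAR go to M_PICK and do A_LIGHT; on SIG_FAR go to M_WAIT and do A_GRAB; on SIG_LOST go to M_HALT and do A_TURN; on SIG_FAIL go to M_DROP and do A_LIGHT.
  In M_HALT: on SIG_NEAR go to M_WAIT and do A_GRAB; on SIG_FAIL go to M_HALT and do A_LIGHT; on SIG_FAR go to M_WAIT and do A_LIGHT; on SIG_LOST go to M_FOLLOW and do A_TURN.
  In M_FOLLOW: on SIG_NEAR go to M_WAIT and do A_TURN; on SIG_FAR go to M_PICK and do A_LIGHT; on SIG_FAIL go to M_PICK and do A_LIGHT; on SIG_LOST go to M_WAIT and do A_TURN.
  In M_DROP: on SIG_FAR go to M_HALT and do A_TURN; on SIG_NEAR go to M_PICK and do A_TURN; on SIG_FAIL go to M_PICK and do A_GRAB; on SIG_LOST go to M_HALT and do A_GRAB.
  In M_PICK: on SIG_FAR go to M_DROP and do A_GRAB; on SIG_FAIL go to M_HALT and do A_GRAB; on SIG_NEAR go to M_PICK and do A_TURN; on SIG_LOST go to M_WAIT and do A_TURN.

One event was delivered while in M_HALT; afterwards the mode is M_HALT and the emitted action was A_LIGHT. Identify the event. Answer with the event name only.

try SIG_FAR: (M_HALT, SIG_FAR) → (M_WAIT, A_LIGHT)
try SIG_NEAR: (M_HALT, SIG_NEAR) → (M_WAIT, A_GRAB)
try SIG_FAIL: (M_HALT, SIG_FAIL) → (M_HALT, A_LIGHT)  ← matches
try SIG_LOST: (M_HALT, SIG_LOST) → (M_FOLLOW, A_TURN)

SIG_FAIL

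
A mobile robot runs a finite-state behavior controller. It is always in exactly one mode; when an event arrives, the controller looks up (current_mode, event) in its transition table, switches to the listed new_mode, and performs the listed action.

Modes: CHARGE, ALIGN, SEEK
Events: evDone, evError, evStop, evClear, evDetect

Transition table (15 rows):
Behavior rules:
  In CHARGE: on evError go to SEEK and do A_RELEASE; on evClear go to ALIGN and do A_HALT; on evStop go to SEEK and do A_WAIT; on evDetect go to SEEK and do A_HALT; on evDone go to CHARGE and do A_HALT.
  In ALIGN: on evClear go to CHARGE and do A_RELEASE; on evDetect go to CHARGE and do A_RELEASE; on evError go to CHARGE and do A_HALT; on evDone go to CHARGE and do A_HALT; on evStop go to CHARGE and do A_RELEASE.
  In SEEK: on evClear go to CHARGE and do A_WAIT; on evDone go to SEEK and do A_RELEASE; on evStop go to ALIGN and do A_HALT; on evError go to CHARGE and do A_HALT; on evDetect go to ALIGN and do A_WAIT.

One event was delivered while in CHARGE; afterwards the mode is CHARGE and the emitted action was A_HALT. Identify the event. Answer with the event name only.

try evDone: (CHARGE, evDone) → (CHARGE, A_HALT)  ← matches
try evError: (CHARGE, evError) → (SEEK, A_RELEASE)
try evStop: (CHARGE, evStop) → (SEEK, A_WAIT)
try evClear: (CHARGE, evClear) → (ALIGN, A_HALT)
try evDetect: (CHARGE, evDetect) → (SEEK, A_HALT)

evDone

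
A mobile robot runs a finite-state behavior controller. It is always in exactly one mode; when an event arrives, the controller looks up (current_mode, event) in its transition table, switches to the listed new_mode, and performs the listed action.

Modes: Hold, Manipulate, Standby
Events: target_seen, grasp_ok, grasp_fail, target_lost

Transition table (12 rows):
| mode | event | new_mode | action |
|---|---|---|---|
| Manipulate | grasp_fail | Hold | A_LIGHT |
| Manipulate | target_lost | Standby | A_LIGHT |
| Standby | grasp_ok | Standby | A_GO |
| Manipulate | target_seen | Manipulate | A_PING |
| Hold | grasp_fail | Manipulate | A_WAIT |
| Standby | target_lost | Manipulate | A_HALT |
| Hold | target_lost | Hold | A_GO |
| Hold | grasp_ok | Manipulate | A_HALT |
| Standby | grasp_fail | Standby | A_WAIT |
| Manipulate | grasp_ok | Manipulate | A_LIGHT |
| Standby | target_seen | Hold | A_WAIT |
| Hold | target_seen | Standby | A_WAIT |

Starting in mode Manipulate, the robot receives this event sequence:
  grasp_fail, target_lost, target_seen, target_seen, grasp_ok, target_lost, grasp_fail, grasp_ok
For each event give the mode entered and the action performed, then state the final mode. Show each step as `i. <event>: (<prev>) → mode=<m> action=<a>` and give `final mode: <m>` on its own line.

1. grasp_fail: (Manipulate) → mode=Hold action=A_LIGHT
2. target_lost: (Hold) → mode=Hold action=A_GO
3. target_seen: (Hold) → mode=Standby action=A_WAIT
4. target_seen: (Standby) → mode=Hold action=A_WAIT
5. grasp_ok: (Hold) → mode=Manipulate action=A_HALT
6. target_lost: (Manipulate) → mode=Standby action=A_LIGHT
7. grasp_fail: (Standby) → mode=Standby action=A_WAIT
8. grasp_ok: (Standby) → mode=Standby action=A_GO

final mode: Standby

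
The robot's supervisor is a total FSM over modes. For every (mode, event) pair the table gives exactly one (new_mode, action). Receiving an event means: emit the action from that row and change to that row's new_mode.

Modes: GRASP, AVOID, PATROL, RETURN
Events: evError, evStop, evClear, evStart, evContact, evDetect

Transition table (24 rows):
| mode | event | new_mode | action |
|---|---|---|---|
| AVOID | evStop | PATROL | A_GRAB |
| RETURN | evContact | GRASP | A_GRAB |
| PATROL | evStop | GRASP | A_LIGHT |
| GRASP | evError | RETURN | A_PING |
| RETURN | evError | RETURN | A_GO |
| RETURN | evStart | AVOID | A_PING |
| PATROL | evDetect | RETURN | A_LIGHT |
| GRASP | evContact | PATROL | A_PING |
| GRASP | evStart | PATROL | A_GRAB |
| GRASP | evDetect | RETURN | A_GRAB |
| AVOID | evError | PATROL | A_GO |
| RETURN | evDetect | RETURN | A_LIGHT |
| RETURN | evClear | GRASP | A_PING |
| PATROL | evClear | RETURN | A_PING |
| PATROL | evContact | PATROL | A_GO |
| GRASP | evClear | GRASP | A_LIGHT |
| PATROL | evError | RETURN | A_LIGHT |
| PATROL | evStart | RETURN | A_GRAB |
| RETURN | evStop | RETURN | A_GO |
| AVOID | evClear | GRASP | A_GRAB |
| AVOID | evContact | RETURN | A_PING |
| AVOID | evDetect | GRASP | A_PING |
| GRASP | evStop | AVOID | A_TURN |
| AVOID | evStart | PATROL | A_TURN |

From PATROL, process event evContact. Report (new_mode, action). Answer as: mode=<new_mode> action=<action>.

mode=PATROL action=A_GO

current mode = PATROL; filter table to that mode:
  (PATROL, evStop) → (GRASP, A_LIGHT)
  (PATROL, evDetect) → (RETURN, A_LIGHT)
  (PATROL, evClear) → (RETURN, A_PING)
  (PATROL, evContact) → (PATROL, A_GO)  ← event matches
  (PATROL, evError) → (RETURN, A_LIGHT)
  (PATROL, evStart) → (RETURN, A_GRAB)
event = evContact selects (PATROL, A_GO)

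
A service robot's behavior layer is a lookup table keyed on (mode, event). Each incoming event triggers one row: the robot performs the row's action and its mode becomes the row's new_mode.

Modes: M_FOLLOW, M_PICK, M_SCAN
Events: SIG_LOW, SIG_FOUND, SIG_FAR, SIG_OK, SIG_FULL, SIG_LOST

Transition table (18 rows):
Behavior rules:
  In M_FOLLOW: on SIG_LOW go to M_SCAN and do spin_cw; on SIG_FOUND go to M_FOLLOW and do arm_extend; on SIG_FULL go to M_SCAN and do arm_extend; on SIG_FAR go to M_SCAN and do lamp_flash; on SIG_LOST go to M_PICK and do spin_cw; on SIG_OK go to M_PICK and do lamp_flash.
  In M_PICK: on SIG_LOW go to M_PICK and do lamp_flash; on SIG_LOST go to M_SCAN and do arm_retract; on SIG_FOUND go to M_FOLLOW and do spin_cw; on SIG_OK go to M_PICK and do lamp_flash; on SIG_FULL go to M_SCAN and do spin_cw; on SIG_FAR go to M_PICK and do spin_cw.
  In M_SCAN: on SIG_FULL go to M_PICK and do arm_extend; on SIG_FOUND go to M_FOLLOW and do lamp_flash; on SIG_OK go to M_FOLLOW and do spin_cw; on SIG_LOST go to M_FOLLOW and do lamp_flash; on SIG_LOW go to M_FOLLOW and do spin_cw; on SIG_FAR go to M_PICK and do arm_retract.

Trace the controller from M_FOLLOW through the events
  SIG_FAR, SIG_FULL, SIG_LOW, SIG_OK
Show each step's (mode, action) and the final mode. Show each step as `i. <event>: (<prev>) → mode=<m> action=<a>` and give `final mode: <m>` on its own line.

final mode: M_PICK

1. SIG_FAR: (M_FOLLOW) → mode=M_SCAN action=lamp_flash
2. SIG_FULL: (M_SCAN) → mode=M_PICK action=arm_extend
3. SIG_LOW: (M_PICK) → mode=M_PICK action=lamp_flash
4. SIG_OK: (M_PICK) → mode=M_PICK action=lamp_flash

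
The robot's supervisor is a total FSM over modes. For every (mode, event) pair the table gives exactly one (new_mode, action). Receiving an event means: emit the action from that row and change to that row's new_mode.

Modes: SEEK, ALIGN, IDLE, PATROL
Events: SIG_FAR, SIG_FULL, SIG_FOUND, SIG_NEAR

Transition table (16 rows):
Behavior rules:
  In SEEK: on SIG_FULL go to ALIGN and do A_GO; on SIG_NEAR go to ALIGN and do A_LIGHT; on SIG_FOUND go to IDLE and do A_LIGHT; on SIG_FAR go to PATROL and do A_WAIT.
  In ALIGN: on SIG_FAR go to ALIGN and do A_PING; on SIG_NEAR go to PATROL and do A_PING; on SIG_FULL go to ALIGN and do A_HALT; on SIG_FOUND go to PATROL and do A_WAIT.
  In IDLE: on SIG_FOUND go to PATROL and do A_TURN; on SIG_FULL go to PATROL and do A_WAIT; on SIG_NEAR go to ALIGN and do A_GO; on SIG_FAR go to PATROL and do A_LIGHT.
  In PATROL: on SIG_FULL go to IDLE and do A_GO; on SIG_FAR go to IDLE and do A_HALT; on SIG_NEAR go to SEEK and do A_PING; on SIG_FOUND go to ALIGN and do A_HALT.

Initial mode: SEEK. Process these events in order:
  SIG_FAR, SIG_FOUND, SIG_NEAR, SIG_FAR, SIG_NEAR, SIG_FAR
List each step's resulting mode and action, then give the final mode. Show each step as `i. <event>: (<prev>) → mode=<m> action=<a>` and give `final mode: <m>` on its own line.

final mode: ALIGN

1. SIG_FAR: (SEEK) → mode=PATROL action=A_WAIT
2. SIG_FOUND: (PATROL) → mode=ALIGN action=A_HALT
3. SIG_NEAR: (ALIGN) → mode=PATROL action=A_PING
4. SIG_FAR: (PATROL) → mode=IDLE action=A_HALT
5. SIG_NEAR: (IDLE) → mode=ALIGN action=A_GO
6. SIG_FAR: (ALIGN) → mode=ALIGN action=A_PING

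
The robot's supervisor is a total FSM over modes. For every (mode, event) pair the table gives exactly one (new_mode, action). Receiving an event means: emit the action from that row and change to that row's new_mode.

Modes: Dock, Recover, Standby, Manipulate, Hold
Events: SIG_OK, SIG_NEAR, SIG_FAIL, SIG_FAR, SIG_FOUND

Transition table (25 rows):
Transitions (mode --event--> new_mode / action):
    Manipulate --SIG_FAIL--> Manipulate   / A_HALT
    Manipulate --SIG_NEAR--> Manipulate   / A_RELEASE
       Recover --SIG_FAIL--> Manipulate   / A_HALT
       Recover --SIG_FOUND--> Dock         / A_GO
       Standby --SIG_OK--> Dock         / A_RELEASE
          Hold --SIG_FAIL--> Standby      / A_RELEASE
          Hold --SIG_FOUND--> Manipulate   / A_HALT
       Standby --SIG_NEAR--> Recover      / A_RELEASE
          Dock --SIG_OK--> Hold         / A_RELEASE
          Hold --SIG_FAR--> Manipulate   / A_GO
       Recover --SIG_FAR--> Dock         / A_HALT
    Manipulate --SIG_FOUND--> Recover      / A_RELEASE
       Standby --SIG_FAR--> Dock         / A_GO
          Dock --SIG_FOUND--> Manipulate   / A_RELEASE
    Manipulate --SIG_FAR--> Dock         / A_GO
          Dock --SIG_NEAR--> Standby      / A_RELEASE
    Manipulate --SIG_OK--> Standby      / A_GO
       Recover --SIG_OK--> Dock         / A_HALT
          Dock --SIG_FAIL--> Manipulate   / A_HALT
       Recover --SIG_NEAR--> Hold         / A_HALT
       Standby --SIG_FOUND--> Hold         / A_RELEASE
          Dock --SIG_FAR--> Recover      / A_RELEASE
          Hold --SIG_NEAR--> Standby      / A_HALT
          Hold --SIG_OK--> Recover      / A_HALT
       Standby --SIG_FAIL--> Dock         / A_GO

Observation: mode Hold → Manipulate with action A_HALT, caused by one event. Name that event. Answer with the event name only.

try SIG_OK: (Hold, SIG_OK) → (Recover, A_HALT)
try SIG_NEAR: (Hold, SIG_NEAR) → (Standby, A_HALT)
try SIG_FAIL: (Hold, SIG_FAIL) → (Standby, A_RELEASE)
try SIG_FAR: (Hold, SIG_FAR) → (Manipulate, A_GO)
try SIG_FOUND: (Hold, SIG_FOUND) → (Manipulate, A_HALT)  ← matches

SIG_FOUND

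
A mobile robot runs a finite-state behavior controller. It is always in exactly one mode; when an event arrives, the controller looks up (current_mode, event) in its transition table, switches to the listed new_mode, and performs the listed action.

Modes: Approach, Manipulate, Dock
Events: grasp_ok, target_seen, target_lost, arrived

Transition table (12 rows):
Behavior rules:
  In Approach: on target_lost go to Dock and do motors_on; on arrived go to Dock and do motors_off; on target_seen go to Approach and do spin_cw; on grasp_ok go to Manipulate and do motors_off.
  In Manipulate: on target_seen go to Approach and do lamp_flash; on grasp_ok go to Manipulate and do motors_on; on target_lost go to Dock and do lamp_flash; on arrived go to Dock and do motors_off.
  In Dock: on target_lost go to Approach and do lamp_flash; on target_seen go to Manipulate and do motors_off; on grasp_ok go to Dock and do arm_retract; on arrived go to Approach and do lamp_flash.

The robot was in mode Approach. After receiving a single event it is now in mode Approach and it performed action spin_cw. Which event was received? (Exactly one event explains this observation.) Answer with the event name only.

try grasp_ok: (Approach, grasp_ok) → (Manipulate, motors_off)
try target_seen: (Approach, target_seen) → (Approach, spin_cw)  ← matches
try target_lost: (Approach, target_lost) → (Dock, motors_on)
try arrived: (Approach, arrived) → (Dock, motors_off)

target_seen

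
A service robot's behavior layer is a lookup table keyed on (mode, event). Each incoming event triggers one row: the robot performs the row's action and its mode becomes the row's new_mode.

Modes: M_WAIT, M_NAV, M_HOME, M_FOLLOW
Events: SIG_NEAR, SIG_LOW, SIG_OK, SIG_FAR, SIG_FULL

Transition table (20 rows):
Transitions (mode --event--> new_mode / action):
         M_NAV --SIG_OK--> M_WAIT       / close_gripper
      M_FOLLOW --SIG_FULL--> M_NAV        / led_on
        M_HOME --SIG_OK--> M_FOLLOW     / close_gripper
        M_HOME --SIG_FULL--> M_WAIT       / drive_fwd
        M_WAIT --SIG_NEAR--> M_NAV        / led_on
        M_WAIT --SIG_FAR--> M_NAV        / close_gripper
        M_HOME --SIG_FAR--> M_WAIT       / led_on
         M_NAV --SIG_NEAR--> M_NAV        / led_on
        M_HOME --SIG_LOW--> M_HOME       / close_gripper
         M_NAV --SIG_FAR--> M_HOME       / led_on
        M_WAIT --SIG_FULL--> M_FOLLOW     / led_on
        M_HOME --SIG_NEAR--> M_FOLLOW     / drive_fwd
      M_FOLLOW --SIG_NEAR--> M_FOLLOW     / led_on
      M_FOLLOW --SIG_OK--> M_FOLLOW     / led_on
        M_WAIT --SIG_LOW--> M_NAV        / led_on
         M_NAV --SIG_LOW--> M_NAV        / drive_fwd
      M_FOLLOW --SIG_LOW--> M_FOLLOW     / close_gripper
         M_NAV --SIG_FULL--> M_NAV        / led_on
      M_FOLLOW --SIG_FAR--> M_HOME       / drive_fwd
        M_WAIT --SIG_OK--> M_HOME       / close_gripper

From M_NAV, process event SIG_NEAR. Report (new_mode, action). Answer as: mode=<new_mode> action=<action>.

mode=M_NAV action=led_on

current mode = M_NAV; filter table to that mode:
  (M_NAV, SIG_OK) → (M_WAIT, close_gripper)
  (M_NAV, SIG_NEAR) → (M_NAV, led_on)  ← event matches
  (M_NAV, SIG_FAR) → (M_HOME, led_on)
  (M_NAV, SIG_LOW) → (M_NAV, drive_fwd)
  (M_NAV, SIG_FULL) → (M_NAV, led_on)
event = SIG_NEAR selects (M_NAV, led_on)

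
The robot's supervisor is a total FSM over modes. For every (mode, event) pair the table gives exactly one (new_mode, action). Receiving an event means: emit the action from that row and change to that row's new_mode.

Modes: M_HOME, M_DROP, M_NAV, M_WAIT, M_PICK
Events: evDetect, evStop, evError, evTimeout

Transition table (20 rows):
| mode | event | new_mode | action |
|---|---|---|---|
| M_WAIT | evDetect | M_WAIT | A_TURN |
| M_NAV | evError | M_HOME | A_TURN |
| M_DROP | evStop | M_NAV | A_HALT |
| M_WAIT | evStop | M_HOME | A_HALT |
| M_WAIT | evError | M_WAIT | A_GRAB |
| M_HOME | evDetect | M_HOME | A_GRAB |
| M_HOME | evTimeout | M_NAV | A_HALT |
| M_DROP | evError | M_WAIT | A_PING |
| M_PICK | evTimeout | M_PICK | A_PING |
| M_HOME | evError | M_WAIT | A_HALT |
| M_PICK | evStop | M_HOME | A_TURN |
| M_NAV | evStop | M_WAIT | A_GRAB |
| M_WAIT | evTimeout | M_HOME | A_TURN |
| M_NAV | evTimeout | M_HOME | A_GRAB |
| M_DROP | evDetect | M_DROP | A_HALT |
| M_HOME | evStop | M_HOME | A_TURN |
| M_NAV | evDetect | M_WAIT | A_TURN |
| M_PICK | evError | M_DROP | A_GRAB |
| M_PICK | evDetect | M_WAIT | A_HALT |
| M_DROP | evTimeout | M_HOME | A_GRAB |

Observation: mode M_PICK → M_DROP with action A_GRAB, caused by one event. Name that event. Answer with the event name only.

try evDetect: (M_PICK, evDetect) → (M_WAIT, A_HALT)
try evStop: (M_PICK, evStop) → (M_HOME, A_TURN)
try evError: (M_PICK, evError) → (M_DROP, A_GRAB)  ← matches
try evTimeout: (M_PICK, evTimeout) → (M_PICK, A_PING)

evError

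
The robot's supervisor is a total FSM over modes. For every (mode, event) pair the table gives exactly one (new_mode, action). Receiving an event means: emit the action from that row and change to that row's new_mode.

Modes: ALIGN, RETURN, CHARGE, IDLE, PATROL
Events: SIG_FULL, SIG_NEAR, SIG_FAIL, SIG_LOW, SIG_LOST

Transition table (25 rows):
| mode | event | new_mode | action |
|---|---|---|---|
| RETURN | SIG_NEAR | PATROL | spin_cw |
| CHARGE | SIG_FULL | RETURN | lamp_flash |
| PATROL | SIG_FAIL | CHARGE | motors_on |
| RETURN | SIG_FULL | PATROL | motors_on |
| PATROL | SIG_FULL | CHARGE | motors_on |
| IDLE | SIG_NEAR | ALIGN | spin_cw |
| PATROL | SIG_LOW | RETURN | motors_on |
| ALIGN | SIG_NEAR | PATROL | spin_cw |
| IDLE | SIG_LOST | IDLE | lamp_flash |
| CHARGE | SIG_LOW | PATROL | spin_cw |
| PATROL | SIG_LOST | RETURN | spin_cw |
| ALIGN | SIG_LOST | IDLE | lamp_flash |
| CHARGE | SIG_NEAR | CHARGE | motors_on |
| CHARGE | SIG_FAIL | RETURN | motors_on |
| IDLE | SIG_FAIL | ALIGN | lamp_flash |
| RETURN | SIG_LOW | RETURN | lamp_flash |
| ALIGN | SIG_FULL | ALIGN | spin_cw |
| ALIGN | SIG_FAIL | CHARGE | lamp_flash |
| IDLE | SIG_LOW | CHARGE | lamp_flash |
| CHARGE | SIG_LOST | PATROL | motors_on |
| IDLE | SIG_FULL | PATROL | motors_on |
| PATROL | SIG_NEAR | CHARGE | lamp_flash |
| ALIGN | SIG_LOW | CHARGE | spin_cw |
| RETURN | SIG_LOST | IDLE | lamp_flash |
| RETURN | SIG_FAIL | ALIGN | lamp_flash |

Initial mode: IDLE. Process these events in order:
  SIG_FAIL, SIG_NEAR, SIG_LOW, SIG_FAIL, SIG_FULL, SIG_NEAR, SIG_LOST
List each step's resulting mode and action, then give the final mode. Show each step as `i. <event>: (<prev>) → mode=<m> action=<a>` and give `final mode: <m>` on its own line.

final mode: RETURN

1. SIG_FAIL: (IDLE) → mode=ALIGN action=lamp_flash
2. SIG_NEAR: (ALIGN) → mode=PATROL action=spin_cw
3. SIG_LOW: (PATROL) → mode=RETURN action=motors_on
4. SIG_FAIL: (RETURN) → mode=ALIGN action=lamp_flash
5. SIG_FULL: (ALIGN) → mode=ALIGN action=spin_cw
6. SIG_NEAR: (ALIGN) → mode=PATROL action=spin_cw
7. SIG_LOST: (PATROL) → mode=RETURN action=spin_cw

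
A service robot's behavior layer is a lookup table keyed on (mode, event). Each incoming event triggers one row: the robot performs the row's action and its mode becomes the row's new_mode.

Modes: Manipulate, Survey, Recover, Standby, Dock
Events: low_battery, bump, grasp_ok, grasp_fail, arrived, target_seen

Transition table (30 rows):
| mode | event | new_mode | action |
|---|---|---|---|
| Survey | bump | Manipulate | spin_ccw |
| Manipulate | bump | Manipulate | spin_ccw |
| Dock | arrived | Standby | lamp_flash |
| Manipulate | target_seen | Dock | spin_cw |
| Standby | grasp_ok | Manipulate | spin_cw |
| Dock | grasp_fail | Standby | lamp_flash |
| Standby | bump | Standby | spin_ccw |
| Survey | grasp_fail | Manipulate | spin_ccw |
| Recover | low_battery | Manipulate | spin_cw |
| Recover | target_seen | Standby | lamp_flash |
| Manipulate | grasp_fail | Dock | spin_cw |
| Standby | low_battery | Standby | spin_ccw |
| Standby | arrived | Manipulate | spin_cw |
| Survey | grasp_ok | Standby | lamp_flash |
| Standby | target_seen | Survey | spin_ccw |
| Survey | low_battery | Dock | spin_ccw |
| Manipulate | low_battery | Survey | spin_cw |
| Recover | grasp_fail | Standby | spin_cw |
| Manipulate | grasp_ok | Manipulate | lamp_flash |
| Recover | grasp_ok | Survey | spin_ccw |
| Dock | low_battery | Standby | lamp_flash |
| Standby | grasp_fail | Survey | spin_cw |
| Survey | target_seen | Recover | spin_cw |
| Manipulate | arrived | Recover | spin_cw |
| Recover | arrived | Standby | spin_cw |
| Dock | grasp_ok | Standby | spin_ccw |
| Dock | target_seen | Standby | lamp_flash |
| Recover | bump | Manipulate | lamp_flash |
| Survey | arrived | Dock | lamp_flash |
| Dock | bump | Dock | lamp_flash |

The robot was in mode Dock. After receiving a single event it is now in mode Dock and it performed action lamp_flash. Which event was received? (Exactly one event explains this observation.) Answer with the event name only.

bump

try low_battery: (Dock, low_battery) → (Standby, lamp_flash)
try bump: (Dock, bump) → (Dock, lamp_flash)  ← matches
try grasp_ok: (Dock, grasp_ok) → (Standby, spin_ccw)
try grasp_fail: (Dock, grasp_fail) → (Standby, lamp_flash)
try arrived: (Dock, arrived) → (Standby, lamp_flash)
try target_seen: (Dock, target_seen) → (Standby, lamp_flash)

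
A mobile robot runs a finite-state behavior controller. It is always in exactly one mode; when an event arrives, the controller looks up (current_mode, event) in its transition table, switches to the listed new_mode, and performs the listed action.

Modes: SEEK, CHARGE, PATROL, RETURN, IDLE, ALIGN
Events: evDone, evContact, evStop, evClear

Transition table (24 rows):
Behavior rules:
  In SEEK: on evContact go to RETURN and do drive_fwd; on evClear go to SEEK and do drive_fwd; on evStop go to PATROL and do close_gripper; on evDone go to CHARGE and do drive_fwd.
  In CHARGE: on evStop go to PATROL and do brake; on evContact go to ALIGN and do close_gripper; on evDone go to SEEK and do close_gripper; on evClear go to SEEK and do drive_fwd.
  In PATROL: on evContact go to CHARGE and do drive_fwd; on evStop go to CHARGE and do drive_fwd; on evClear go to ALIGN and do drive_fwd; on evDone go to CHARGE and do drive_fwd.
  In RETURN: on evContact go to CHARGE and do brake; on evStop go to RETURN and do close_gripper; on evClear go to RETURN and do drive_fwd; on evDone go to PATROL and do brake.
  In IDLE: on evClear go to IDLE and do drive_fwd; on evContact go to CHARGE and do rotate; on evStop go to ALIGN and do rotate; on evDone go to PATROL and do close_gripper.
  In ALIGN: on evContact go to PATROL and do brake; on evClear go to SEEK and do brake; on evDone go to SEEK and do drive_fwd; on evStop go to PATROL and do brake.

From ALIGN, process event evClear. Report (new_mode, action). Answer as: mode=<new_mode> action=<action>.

current mode = ALIGN; filter table to that mode:
  (ALIGN, evContact) → (PATROL, brake)
  (ALIGN, evClear) → (SEEK, brake)  ← event matches
  (ALIGN, evDone) → (SEEK, drive_fwd)
  (ALIGN, evStop) → (PATROL, brake)
event = evClear selects (SEEK, brake)

mode=SEEK action=brake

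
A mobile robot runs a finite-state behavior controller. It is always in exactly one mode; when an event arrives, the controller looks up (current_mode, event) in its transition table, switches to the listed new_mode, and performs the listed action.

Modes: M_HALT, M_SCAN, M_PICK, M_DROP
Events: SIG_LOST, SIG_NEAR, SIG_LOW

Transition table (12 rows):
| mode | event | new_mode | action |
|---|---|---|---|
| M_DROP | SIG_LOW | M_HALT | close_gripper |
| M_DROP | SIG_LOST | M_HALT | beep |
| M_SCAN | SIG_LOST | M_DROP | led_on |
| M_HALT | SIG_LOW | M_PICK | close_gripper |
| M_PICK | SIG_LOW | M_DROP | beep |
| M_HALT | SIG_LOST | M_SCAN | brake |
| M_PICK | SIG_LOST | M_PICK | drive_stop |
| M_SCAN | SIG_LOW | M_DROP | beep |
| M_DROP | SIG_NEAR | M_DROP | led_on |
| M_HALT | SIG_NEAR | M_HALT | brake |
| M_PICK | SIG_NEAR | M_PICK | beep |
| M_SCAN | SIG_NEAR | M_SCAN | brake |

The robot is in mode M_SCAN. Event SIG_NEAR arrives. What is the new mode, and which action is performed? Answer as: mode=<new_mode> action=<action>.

mode=M_SCAN action=brake

current mode = M_SCAN; filter table to that mode:
  (M_SCAN, SIG_LOST) → (M_DROP, led_on)
  (M_SCAN, SIG_LOW) → (M_DROP, beep)
  (M_SCAN, SIG_NEAR) → (M_SCAN, brake)  ← event matches
event = SIG_NEAR selects (M_SCAN, brake)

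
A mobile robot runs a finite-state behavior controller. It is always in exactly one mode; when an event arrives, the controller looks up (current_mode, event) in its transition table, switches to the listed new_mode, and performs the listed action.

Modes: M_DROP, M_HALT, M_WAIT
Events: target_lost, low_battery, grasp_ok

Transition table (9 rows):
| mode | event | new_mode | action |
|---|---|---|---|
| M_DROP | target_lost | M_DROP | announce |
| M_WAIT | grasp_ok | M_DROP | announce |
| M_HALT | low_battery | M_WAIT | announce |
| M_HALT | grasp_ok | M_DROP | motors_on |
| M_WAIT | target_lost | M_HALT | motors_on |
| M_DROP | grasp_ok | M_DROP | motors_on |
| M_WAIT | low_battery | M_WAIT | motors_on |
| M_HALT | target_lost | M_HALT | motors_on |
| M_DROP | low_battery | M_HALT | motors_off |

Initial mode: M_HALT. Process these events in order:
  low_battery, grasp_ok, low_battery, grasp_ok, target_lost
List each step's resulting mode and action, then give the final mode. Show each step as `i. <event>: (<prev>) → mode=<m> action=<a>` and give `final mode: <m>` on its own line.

final mode: M_DROP

1. low_battery: (M_HALT) → mode=M_WAIT action=announce
2. grasp_ok: (M_WAIT) → mode=M_DROP action=announce
3. low_battery: (M_DROP) → mode=M_HALT action=motors_off
4. grasp_ok: (M_HALT) → mode=M_DROP action=motors_on
5. target_lost: (M_DROP) → mode=M_DROP action=announce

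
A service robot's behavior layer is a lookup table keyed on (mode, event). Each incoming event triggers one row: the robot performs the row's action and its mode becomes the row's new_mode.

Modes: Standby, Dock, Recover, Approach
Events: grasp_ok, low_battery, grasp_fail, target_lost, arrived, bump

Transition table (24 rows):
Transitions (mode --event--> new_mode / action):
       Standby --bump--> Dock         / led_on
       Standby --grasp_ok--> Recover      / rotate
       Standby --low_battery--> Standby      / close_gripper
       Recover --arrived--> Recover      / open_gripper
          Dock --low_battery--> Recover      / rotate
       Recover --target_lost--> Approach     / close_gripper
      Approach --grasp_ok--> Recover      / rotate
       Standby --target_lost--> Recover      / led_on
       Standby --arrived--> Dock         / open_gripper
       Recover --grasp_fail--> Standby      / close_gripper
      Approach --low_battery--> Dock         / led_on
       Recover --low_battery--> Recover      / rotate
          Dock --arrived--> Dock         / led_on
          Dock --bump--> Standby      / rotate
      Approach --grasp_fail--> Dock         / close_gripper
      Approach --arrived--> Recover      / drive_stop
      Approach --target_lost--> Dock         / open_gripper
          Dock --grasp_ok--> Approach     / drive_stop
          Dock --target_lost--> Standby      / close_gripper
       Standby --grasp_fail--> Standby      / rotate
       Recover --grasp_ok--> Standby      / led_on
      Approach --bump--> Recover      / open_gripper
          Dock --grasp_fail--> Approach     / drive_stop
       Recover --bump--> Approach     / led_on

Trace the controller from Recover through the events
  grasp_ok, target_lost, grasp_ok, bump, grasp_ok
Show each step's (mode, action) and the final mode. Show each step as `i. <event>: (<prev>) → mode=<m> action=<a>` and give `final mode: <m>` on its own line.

1. grasp_ok: (Recover) → mode=Standby action=led_on
2. target_lost: (Standby) → mode=Recover action=led_on
3. grasp_ok: (Recover) → mode=Standby action=led_on
4. bump: (Standby) → mode=Dock action=led_on
5. grasp_ok: (Dock) → mode=Approach action=drive_stop

final mode: Approach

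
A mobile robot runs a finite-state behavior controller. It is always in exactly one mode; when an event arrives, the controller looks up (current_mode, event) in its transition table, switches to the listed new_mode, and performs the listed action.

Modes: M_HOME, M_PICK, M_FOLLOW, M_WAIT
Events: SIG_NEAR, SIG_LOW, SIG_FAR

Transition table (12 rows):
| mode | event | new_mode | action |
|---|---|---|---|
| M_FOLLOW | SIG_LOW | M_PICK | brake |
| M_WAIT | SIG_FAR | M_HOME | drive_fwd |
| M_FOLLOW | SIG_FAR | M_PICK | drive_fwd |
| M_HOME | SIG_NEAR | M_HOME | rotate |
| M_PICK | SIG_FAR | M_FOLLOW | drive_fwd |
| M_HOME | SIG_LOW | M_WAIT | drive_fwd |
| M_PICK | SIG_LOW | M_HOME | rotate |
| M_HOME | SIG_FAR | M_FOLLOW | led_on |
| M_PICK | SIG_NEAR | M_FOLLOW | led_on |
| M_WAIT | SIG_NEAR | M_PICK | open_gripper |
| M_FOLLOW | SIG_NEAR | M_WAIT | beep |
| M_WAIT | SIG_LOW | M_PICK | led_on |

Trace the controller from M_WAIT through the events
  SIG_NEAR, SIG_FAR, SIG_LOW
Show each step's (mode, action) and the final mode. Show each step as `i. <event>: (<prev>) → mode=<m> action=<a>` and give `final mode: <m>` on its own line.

1. SIG_NEAR: (M_WAIT) → mode=M_PICK action=open_gripper
2. SIG_FAR: (M_PICK) → mode=M_FOLLOW action=drive_fwd
3. SIG_LOW: (M_FOLLOW) → mode=M_PICK action=brake

final mode: M_PICK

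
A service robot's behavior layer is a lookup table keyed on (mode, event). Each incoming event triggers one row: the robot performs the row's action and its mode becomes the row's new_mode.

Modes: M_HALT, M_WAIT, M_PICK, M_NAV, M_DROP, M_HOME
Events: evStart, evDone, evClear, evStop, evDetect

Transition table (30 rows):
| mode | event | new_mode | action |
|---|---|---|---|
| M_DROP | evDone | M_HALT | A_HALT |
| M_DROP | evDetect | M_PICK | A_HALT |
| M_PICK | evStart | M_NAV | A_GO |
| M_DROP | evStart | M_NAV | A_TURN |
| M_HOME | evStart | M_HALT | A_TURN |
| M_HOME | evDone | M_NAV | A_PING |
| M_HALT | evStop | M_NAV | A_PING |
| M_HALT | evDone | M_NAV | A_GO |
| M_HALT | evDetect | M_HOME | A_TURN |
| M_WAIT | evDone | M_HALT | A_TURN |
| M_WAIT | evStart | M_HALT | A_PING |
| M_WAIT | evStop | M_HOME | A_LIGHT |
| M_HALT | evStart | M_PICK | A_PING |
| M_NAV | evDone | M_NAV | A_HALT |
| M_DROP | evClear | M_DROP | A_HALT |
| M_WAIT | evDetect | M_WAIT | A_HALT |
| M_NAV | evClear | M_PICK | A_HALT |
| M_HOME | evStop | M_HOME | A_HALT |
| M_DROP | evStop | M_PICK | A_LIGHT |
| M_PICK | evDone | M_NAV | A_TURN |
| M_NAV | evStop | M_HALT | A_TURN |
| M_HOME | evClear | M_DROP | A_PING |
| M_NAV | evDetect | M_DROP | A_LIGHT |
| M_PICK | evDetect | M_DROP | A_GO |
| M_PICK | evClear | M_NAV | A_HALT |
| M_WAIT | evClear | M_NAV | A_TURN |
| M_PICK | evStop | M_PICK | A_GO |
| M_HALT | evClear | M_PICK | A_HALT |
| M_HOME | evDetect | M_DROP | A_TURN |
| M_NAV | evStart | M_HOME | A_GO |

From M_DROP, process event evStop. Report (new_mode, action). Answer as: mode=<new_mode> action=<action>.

mode=M_PICK action=A_LIGHT

current mode = M_DROP; filter table to that mode:
  (M_DROP, evDone) → (M_HALT, A_HALT)
  (M_DROP, evDetect) → (M_PICK, A_HALT)
  (M_DROP, evStart) → (M_NAV, A_TURN)
  (M_DROP, evClear) → (M_DROP, A_HALT)
  (M_DROP, evStop) → (M_PICK, A_LIGHT)  ← event matches
event = evStop selects (M_PICK, A_LIGHT)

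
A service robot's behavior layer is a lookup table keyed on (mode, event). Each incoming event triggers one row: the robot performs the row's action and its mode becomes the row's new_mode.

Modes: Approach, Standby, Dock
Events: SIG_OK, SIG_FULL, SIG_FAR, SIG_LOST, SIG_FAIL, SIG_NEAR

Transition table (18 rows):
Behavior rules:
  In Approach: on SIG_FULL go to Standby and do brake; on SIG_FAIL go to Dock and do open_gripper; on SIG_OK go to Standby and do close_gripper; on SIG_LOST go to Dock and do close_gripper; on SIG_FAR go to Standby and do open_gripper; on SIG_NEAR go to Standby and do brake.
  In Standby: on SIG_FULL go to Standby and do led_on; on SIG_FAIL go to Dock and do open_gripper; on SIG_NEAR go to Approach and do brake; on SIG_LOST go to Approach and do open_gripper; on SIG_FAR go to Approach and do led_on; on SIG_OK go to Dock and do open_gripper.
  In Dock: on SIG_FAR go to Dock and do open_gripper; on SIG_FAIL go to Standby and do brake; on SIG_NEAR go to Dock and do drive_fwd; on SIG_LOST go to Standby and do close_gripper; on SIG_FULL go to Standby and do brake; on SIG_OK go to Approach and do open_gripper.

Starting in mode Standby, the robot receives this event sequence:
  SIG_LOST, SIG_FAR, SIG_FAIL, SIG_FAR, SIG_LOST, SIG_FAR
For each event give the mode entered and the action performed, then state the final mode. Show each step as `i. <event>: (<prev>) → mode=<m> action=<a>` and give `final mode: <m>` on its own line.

final mode: Approach

1. SIG_LOST: (Standby) → mode=Approach action=open_gripper
2. SIG_FAR: (Approach) → mode=Standby action=open_gripper
3. SIG_FAIL: (Standby) → mode=Dock action=open_gripper
4. SIG_FAR: (Dock) → mode=Dock action=open_gripper
5. SIG_LOST: (Dock) → mode=Standby action=close_gripper
6. SIG_FAR: (Standby) → mode=Approach action=led_on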